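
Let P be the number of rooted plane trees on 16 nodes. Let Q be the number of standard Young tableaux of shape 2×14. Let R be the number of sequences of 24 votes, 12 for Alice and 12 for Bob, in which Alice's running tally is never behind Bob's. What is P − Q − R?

6812393

Rooted ordered (plane) trees on m nodes have m−1 edges and are counted by C_{m−1}; m = 16 gives C_15. So P = C_15 = 9694845.
Standard Young tableaux of shape 2×n are counted by C_n; here n = 14. So Q = C_14 = 2674440.
Ballot sequences with n votes each where one side never trails are Dyck words, counted by C_n; here n = 12. So R = C_12 = 208012.
P − Q − R = 9694845 − 2674440 − 208012 = 6812393.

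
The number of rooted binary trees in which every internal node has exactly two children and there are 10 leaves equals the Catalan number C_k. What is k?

A full binary tree with L leaves has L−1 internal nodes and is counted by C_{L−1}; L = 10 gives C_9.

9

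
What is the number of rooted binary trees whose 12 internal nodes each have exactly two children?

208012

Full binary trees with n internal nodes are counted by C_n; here n = 12.
C_12 = 208012.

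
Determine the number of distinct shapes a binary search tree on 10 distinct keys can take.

16796

Rooted binary trees with 10 nodes (each child slot possibly empty) number C_10.
C_10 = C(20,10)/11 = 184756/11 = 16796.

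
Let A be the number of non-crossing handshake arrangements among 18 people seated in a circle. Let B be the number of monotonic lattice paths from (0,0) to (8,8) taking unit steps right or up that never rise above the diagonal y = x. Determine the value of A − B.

3432

Non-crossing handshake pairings of 2n people are counted by C_n; 18 people gives n = 9. So A = C_9 = 4862.
Sub-diagonal monotone paths from (0,0) to (8,8) biject with Dyck paths of semilength 8, giving C_8. So B = C_8 = 1430.
A − B = 4862 − 1430 = 3432.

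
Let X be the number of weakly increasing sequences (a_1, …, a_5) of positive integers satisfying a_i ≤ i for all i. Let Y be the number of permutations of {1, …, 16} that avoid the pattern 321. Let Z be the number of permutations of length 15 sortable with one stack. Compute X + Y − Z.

Such sub-staircase sequences of length n are counted by C_n; here n = 5. So X = C_5 = 42.
Permutations of [n] avoiding any single length-3 pattern are counted by C_n; here n = 16. So Y = C_16 = 35357670.
Stack-sortable permutations are exactly the 231-avoiding ones, counted by C_n; here n = 15. So Z = C_15 = 9694845.
X + Y − Z = 42 + 35357670 − 9694845 = 25662867.

25662867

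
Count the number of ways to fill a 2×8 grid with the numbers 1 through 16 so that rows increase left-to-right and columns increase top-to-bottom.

1430

By the hook-length formula (or a Dyck-path bijection), SYT of shape 2×8 number C_8.
C_8 = C(16,8)/9 = 12870/9 = 1430.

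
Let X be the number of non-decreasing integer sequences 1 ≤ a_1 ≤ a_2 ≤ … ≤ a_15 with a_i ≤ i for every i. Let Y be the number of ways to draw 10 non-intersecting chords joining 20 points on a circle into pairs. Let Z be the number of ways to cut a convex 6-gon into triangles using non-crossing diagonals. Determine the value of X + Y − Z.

9711627

Such sub-staircase sequences of length n are counted by C_n; here n = 15. So X = C_15 = 9694845.
Non-crossing perfect matchings of 2n points on a circle are counted by C_n; with 20 points, n = 10. So Y = C_10 = 16796.
The number of triangulations of a 6-gon is the Catalan number C_4 (index = sides − 2). So Z = C_4 = 14.
X + Y − Z = 9694845 + 16796 − 14 = 9711627.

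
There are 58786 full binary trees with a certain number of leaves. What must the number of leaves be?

Full binary trees with L leaves are counted by C_{L−1}; 58786 = C_11.
So the index is 11, and the number of leaves is 11 + 1 = 12.

12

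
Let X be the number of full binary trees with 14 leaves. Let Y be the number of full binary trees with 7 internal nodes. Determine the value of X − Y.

A full binary tree with L leaves has L−1 internal nodes and is counted by C_{L−1}; L = 14 gives C_13. So X = C_13 = 742900.
The number of full binary trees on 7 internal nodes is the Catalan number C_7. So Y = C_7 = 429.
X − Y = 742900 − 429 = 742471.

742471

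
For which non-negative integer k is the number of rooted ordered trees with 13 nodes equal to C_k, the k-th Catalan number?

12

A rooted plane tree on 13 nodes has 12 edges, and such trees are counted by C_12.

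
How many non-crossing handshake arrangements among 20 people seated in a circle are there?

16796

With 20 = 2·10 people, non-crossing handshake pairings are non-crossing perfect matchings on a circle, counted by C_10.
C_10 = C(20,10)/11 = 184756/11 = 16796.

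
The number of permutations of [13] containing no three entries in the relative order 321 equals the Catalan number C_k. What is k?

For any fixed pattern of length 3, the pattern-avoiding permutations of [13] number C_13.

13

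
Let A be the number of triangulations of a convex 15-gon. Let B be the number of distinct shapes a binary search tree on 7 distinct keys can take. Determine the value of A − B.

742471

The number of triangulations of a 15-gon is the Catalan number C_13 (index = sides − 2). So A = C_13 = 742900.
Binary trees (left/right distinguished) on n nodes are counted by C_n; here n = 7. So B = C_7 = 429.
A − B = 742900 − 429 = 742471.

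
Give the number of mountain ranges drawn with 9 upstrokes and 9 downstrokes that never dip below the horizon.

4862

Dyck paths of semilength n (length 2n) are counted by C_n; here n = 9.
C_9 = C_8 · 2(2·8+1)/(8+2) = 1430 · 34/10 = 4862.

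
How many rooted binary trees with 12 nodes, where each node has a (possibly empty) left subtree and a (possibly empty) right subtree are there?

208012

There are C_n binary search tree shapes on n keys; with n = 12 that is C_12.
C_12 = C_11 · 2(2·11+1)/(11+2) = 58786 · 46/13 = 208012.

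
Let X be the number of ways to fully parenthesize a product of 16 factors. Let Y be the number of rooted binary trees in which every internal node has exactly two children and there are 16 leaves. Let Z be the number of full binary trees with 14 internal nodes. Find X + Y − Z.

Parenthesizations of m factors correspond to full binary trees with m leaves, counted by C_{m−1}; m = 16 gives C_15. So X = C_15 = 9694845.
Full binary trees with 16 leaves have 16−1 = 15 internal nodes, so there are C_15 of them. So Y = C_15 = 9694845.
Full binary trees with n internal nodes are counted by C_n; here n = 14. So Z = C_14 = 2674440.
X + Y − Z = 9694845 + 9694845 − 2674440 = 16715250.

16715250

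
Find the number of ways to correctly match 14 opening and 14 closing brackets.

Balanced strings of n pairs of brackets are counted by C_n; here n = 14.
C_14 = C_13 · 2(2·13+1)/(13+2) = 742900 · 54/15 = 2674440.

2674440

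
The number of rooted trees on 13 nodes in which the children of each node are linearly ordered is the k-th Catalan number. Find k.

12

Rooted ordered (plane) trees on m nodes have m−1 edges and are counted by C_{m−1}; m = 13 gives C_12.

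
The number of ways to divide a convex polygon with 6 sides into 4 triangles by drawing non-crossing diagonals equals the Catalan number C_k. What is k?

A convex 6-gon is triangulated into 4 triangles, and the number of such triangulations is the Catalan number C_{6−2} = C_4.

4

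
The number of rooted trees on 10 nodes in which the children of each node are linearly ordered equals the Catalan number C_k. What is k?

9

Rooted ordered (plane) trees on m nodes have m−1 edges and are counted by C_{m−1}; m = 10 gives C_9.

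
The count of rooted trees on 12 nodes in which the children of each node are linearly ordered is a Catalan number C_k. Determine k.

11

Rooted ordered (plane) trees on m nodes have m−1 edges and are counted by C_{m−1}; m = 12 gives C_11.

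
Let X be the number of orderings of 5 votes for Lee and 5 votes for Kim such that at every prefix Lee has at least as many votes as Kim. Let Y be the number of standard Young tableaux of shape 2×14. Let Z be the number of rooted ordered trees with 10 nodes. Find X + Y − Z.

2669620

Ballot sequences with n votes each where one side never trails are Dyck words, counted by C_n; here n = 5. So X = C_5 = 42.
Standard Young tableaux of shape 2×n are counted by C_n; here n = 14. So Y = C_14 = 2674440.
A rooted plane tree on 10 nodes has 9 edges, and such trees are counted by C_9. So Z = C_9 = 4862.
X + Y − Z = 42 + 2674440 − 4862 = 2669620.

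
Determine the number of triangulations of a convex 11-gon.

4862

The number of triangulations of an 11-gon is the Catalan number C_9 (index = sides − 2).
C_9 = 4862.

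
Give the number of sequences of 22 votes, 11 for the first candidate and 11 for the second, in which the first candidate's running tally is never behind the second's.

Reading a vote for the leader as '(' and for the other as ')' turns such a sequence into a balanced string of 11 pairs, so the count is C_11.
C_11 = C(22,11)/12 = 705432/12 = 58786.

58786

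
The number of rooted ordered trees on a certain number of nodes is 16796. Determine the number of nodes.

Rooted ordered trees on m nodes are counted by C_{m−1}. Since C_10 = 16796, the index is 10.
So the index is 10, and the number of nodes is 10 + 1 = 11.

11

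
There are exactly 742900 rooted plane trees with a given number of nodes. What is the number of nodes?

14

Rooted ordered trees on m nodes are counted by C_{m−1}, and C_13 = 742900.
So the index is 13, and the number of nodes is 13 + 1 = 14.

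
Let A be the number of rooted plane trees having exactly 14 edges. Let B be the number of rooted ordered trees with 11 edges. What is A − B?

Rooted ordered trees with n edges are counted by C_n; here n = 14. So A = C_14 = 2674440.
A rooted plane tree with 11 edges has 12 nodes, and the count is C_11. So B = C_11 = 58786.
A − B = 2674440 − 58786 = 2615654.

2615654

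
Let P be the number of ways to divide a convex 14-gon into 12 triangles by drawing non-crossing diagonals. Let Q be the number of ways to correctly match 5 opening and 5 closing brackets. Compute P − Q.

A convex 14-gon is triangulated into 12 triangles, and the number of such triangulations is the Catalan number C_{14−2} = C_12. So P = C_12 = 208012.
A balanced arrangement of 5 bracket pairs is a Dyck word of semilength 5, so the count is C_5. So Q = C_5 = 42.
P − Q = 208012 − 42 = 207970.

207970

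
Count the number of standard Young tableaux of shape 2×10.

Standard Young tableaux of shape 2×n are counted by C_n; here n = 10.
C_10 = C_9 · 2(2·9+1)/(9+2) = 4862 · 38/11 = 16796.

16796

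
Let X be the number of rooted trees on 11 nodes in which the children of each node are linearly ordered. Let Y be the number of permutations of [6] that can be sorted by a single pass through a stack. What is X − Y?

A rooted plane tree on 11 nodes has 10 edges, and such trees are counted by C_10. So X = C_10 = 16796.
Stack-sortable permutations are exactly the 231-avoiding ones, counted by C_n; here n = 6. So Y = C_6 = 132.
X − Y = 16796 − 132 = 16664.

16664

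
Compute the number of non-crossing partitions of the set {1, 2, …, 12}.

Non-crossing partitions of an n-element set are counted by C_n; here n = 12.
C_12 = 208012.

208012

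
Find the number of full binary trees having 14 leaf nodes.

A full binary tree with L leaves has L−1 internal nodes and is counted by C_{L−1}; L = 14 gives C_13.
C_13 = C_12 · 2(2·12+1)/(12+2) = 208012 · 50/14 = 742900.

742900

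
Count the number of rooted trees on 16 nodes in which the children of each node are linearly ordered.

9694845

A rooted plane tree on 16 nodes has 15 edges, and such trees are counted by C_15.
C_15 = C(30,15)/16 = 155117520/16 = 9694845.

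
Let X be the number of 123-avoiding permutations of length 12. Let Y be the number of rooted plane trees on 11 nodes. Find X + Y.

For any fixed pattern of length 3, the pattern-avoiding permutations of [12] number C_12. So X = C_12 = 208012.
Rooted ordered (plane) trees on m nodes have m−1 edges and are counted by C_{m−1}; m = 11 gives C_10. So Y = C_10 = 16796.
X + Y = 208012 + 16796 = 224808.

224808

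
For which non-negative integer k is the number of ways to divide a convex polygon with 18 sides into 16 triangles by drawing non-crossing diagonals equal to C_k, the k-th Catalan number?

Triangulations of a convex m-gon are counted by C_{m−2}; with m = 18 this is C_16.

16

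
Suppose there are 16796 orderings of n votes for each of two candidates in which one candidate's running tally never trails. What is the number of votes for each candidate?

Such ballot sequences with n votes each are counted by C_n. Since C_10 = 16796, the index is 10.

10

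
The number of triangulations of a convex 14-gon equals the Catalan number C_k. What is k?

12

The number of triangulations of a 14-gon is the Catalan number C_12 (index = sides − 2).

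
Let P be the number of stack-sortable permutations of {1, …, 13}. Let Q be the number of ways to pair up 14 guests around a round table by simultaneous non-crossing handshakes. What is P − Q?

742471

By Knuth's characterisation, the stack-sortable permutations of length 13 are the 231-avoiders, numbering C_13. So P = C_13 = 742900.
With 14 = 2·7 people, non-crossing handshake pairings are non-crossing perfect matchings on a circle, counted by C_7. So Q = C_7 = 429.
P − Q = 742900 − 429 = 742471.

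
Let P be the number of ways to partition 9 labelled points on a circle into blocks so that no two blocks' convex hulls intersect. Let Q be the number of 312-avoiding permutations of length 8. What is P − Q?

3432

Non-crossing partitions of an n-element set are counted by C_n; here n = 9. So P = C_9 = 4862.
Permutations of [n] avoiding any single length-3 pattern are counted by C_n; here n = 8. So Q = C_8 = 1430.
P − Q = 4862 − 1430 = 3432.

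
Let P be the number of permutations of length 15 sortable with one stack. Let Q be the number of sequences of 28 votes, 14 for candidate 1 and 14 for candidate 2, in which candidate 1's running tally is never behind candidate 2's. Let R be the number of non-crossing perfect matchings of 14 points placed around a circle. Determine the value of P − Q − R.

7019976

Stack-sortable permutations are exactly the 231-avoiding ones, counted by C_n; here n = 15. So P = C_15 = 9694845.
Reading a vote for the leader as '(' and for the other as ')' turns such a sequence into a balanced string of 14 pairs, so the count is C_14. So Q = C_14 = 2674440.
Pairing 14 circle points by 7 non-crossing chords gives C_7 matchings. So R = C_7 = 429.
P − Q − R = 9694845 − 2674440 − 429 = 7019976.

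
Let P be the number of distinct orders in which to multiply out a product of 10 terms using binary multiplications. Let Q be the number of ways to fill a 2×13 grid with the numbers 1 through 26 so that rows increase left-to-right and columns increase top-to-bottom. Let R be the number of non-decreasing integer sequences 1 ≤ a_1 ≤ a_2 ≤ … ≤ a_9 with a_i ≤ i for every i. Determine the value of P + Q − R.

Ways to associate a product of 10 factors correspond to binary trees on 10 leaves, so the count is C_9. So P = C_9 = 4862.
By the hook-length formula (or a Dyck-path bijection), SYT of shape 2×13 number C_13. So Q = C_13 = 742900.
Such sub-staircase sequences of length n are counted by C_n; here n = 9. So R = C_9 = 4862.
P + Q − R = 4862 + 742900 − 4862 = 742900.

742900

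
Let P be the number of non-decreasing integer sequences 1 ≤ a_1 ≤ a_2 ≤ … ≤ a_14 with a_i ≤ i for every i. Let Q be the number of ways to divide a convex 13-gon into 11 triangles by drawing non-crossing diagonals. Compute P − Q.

2615654

Weakly increasing sequences with a_i ≤ i biject with Dyck paths of semilength 14, so there are C_14. So P = C_14 = 2674440.
A convex 13-gon is triangulated into 11 triangles, and the number of such triangulations is the Catalan number C_{13−2} = C_11. So Q = C_11 = 58786.
P − Q = 2674440 − 58786 = 2615654.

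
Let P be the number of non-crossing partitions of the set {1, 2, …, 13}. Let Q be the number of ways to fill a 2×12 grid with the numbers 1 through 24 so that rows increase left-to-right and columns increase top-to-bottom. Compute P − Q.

The non-crossing partitions of [13] form a lattice of size C_13. So P = C_13 = 742900.
Standard Young tableaux of shape 2×n are counted by C_n; here n = 12. So Q = C_12 = 208012.
P − Q = 742900 − 208012 = 534888.

534888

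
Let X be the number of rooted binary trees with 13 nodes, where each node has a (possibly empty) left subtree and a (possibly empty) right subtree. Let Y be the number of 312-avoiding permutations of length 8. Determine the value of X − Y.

Rooted binary trees with 13 nodes (each child slot possibly empty) number C_13. So X = C_13 = 742900.
Permutations of [n] avoiding any single length-3 pattern are counted by C_n; here n = 8. So Y = C_8 = 1430.
X − Y = 742900 − 1430 = 741470.

741470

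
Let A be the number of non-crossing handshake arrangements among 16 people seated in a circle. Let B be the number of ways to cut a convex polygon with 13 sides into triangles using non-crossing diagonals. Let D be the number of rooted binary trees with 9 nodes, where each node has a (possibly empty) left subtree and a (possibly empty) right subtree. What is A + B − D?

55354

Non-crossing handshake pairings of 2n people are counted by C_n; 16 people gives n = 8. So A = C_8 = 1430.
The number of triangulations of a 13-gon is the Catalan number C_11 (index = sides − 2). So B = C_11 = 58786.
Binary trees (left/right distinguished) on n nodes are counted by C_n; here n = 9. So D = C_9 = 4862.
A + B − D = 1430 + 58786 − 4862 = 55354.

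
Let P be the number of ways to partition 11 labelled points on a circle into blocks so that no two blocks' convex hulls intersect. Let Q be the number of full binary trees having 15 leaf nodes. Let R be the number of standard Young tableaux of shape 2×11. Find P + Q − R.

Non-crossing partitions of an n-element set are counted by C_n; here n = 11. So P = C_11 = 58786.
Full binary trees with 15 leaves have 15−1 = 14 internal nodes, so there are C_14 of them. So Q = C_14 = 2674440.
By the hook-length formula (or a Dyck-path bijection), SYT of shape 2×11 number C_11. So R = C_11 = 58786.
P + Q − R = 58786 + 2674440 − 58786 = 2674440.

2674440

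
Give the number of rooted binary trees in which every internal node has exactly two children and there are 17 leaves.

35357670

A full binary tree with L leaves has L−1 internal nodes and is counted by C_{L−1}; L = 17 gives C_16.
C_16 = C(32,16)/17 = 601080390/17 = 35357670.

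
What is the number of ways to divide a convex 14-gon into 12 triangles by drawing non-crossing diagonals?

Triangulations of a convex m-gon are counted by C_{m−2}; with m = 14 this is C_12.
C_12 = 208012.

208012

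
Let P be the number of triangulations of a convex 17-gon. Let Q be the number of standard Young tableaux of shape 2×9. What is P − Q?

9689983

A convex 17-gon is triangulated into 15 triangles, and the number of such triangulations is the Catalan number C_{17−2} = C_15. So P = C_15 = 9694845.
By the hook-length formula (or a Dyck-path bijection), SYT of shape 2×9 number C_9. So Q = C_9 = 4862.
P − Q = 9694845 − 4862 = 9689983.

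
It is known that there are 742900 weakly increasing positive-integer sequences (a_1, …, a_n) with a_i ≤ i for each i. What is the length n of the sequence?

Such sub-staircase sequences of length n are counted by C_n, and C_13 = 742900.

13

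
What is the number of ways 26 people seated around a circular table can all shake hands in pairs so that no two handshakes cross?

742900

With 26 = 2·13 people, non-crossing handshake pairings are non-crossing perfect matchings on a circle, counted by C_13.
C_13 = C_12 · 2(2·12+1)/(12+2) = 208012 · 50/14 = 742900.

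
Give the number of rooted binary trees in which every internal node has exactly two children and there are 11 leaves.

16796

A full binary tree with L leaves has L−1 internal nodes and is counted by C_{L−1}; L = 11 gives C_10.
C_10 = 16796.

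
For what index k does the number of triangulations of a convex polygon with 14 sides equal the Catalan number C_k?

12

Triangulations of a convex m-gon are counted by C_{m−2}; with m = 14 this is C_12.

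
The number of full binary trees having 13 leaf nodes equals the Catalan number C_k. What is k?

12

Full binary trees with 13 leaves have 13−1 = 12 internal nodes, so there are C_12 of them.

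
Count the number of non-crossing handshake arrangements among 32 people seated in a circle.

35357670

Non-crossing handshake pairings of 2n people are counted by C_n; 32 people gives n = 16.
C_16 = C(32,16)/17 = 601080390/17 = 35357670.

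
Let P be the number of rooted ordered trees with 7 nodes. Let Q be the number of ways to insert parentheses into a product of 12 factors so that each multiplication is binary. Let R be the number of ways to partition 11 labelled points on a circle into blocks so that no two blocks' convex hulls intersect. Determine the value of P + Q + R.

117704

Rooted ordered (plane) trees on m nodes have m−1 edges and are counted by C_{m−1}; m = 7 gives C_6. So P = C_6 = 132.
Ways to associate a product of 12 factors correspond to binary trees on 12 leaves, so the count is C_11. So Q = C_11 = 58786.
Non-crossing partitions of an n-element set are counted by C_n; here n = 11. So R = C_11 = 58786.
P + Q + R = 132 + 58786 + 58786 = 117704.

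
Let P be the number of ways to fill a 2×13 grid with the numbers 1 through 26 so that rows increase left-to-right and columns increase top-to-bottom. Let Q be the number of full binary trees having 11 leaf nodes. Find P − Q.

726104

By the hook-length formula (or a Dyck-path bijection), SYT of shape 2×13 number C_13. So P = C_13 = 742900.
Full binary trees with 11 leaves have 11−1 = 10 internal nodes, so there are C_10 of them. So Q = C_10 = 16796.
P − Q = 742900 − 16796 = 726104.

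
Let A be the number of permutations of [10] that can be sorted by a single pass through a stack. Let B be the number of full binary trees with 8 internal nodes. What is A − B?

15366

Stack-sortable permutations are exactly the 231-avoiding ones, counted by C_n; here n = 10. So A = C_10 = 16796.
The number of full binary trees on 8 internal nodes is the Catalan number C_8. So B = C_8 = 1430.
A − B = 16796 − 1430 = 15366.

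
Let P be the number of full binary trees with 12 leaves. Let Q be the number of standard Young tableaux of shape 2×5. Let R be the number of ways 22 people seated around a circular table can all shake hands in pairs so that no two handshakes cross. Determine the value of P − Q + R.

117530

Full binary trees with 12 leaves have 12−1 = 11 internal nodes, so there are C_11 of them. So P = C_11 = 58786.
By the hook-length formula (or a Dyck-path bijection), SYT of shape 2×5 number C_5. So Q = C_5 = 42.
Non-crossing handshake pairings of 2n people are counted by C_n; 22 people gives n = 11. So R = C_11 = 58786.
P − Q + R = 58786 − 42 + 58786 = 117530.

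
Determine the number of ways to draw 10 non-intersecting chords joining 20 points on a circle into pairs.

Non-crossing perfect matchings of 2n points on a circle are counted by C_n; with 20 points, n = 10.
C_10 = 16796.

16796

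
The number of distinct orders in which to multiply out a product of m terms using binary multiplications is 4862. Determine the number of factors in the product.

Parenthesizations of m factors are counted by C_{m−1}, and C_9 = 4862.
So the index is 9, and the number of factors is 9 + 1 = 10.

10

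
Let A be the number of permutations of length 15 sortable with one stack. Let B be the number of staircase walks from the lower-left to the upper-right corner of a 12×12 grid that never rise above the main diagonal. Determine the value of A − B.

By Knuth's characterisation, the stack-sortable permutations of length 15 are the 231-avoiders, numbering C_15. So A = C_15 = 9694845.
Monotone paths in an n×n grid that stay weakly below the diagonal are counted by C_n; here n = 12. So B = C_12 = 208012.
A − B = 9694845 − 208012 = 9486833.

9486833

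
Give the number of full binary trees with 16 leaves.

A full binary tree with L leaves has L−1 internal nodes and is counted by C_{L−1}; L = 16 gives C_15.
C_15 = 9694845.

9694845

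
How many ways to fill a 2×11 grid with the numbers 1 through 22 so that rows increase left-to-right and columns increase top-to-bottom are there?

58786

Standard Young tableaux of shape 2×n are counted by C_n; here n = 11.
C_11 = C(22,11)/12 = 705432/12 = 58786.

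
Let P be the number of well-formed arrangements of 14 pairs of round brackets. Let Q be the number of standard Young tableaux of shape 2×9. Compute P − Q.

With 14 pairs the number of balanced bracket strings is the Catalan number C_14. So P = C_14 = 2674440.
Standard Young tableaux of shape 2×n are counted by C_n; here n = 9. So Q = C_9 = 4862.
P − Q = 2674440 − 4862 = 2669578.

2669578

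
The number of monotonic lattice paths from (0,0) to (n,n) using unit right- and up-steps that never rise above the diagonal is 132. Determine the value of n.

6

Such diagonal-avoiding paths in an n×n grid are counted by C_n, and C_6 = 132.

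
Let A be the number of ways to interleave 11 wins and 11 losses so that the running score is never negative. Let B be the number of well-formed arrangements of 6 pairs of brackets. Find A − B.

Ballot sequences with n votes each where one side never trails are Dyck words, counted by C_n; here n = 11. So A = C_11 = 58786.
A balanced arrangement of 6 bracket pairs is a Dyck word of semilength 6, so the count is C_6. So B = C_6 = 132.
A − B = 58786 − 132 = 58654.

58654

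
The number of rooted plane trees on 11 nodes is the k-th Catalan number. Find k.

A rooted plane tree on 11 nodes has 10 edges, and such trees are counted by C_10.

10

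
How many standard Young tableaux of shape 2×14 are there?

2674440

Standard Young tableaux of shape 2×n are counted by C_n; here n = 14.
C_14 = C(28,14)/15 = 40116600/15 = 2674440.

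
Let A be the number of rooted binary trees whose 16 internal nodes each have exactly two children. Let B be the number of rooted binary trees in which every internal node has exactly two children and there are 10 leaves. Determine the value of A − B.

35352808

The number of full binary trees on 16 internal nodes is the Catalan number C_16. So A = C_16 = 35357670.
A full binary tree with L leaves has L−1 internal nodes and is counted by C_{L−1}; L = 10 gives C_9. So B = C_9 = 4862.
A − B = 35357670 − 4862 = 35352808.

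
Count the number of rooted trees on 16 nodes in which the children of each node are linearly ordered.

9694845

A rooted plane tree on 16 nodes has 15 edges, and such trees are counted by C_15.
C_15 = C(30,15)/16 = 155117520/16 = 9694845.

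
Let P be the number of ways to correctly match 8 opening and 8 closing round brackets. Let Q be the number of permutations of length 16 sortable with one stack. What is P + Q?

Balanced strings of n pairs of brackets are counted by C_n; here n = 8. So P = C_8 = 1430.
Stack-sortable permutations are exactly the 231-avoiding ones, counted by C_n; here n = 16. So Q = C_16 = 35357670.
P + Q = 1430 + 35357670 = 35359100.

35359100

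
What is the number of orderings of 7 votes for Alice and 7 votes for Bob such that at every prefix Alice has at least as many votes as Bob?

Reading a vote for the leader as '(' and for the other as ')' turns such a sequence into a balanced string of 7 pairs, so the count is C_7.
C_7 = C(14,7)/8 = 3432/8 = 429.

429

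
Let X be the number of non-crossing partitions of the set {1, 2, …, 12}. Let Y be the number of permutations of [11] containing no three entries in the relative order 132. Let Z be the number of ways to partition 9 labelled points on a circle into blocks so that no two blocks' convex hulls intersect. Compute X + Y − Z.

The non-crossing partitions of [12] form a lattice of size C_12. So X = C_12 = 208012.
For any fixed pattern of length 3, the pattern-avoiding permutations of [11] number C_11. So Y = C_11 = 58786.
The non-crossing partitions of [9] form a lattice of size C_9. So Z = C_9 = 4862.
X + Y − Z = 208012 + 58786 − 4862 = 261936.

261936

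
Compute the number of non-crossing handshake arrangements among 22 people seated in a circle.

58786

Non-crossing handshake pairings of 2n people are counted by C_n; 22 people gives n = 11.
C_11 = C(22,11)/12 = 705432/12 = 58786.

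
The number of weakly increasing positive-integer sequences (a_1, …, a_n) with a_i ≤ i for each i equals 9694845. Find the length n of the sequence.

Such sub-staircase sequences of length n are counted by C_n, and C_15 = 9694845.

15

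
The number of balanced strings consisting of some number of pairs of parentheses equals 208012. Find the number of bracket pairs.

12

Balanced strings of n bracket-pairs are counted by C_n; 208012 = C_12.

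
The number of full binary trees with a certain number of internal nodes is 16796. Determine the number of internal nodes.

Full binary trees with n internal nodes are counted by C_n. The Catalan number equal to 16796 is C_10.

10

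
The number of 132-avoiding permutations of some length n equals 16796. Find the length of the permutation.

Permutations of [n] avoiding a fixed length-3 pattern are counted by C_n, and C_10 = 16796.

10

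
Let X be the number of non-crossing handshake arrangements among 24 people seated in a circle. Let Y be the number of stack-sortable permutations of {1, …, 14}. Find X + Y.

With 24 = 2·12 people, non-crossing handshake pairings are non-crossing perfect matchings on a circle, counted by C_12. So X = C_12 = 208012.
Stack-sortable permutations are exactly the 231-avoiding ones, counted by C_n; here n = 14. So Y = C_14 = 2674440.
X + Y = 208012 + 2674440 = 2882452.

2882452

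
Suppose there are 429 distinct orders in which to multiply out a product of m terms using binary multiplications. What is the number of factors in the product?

8

Parenthesizations of m factors are counted by C_{m−1}. Since C_7 = 429, the index is 7.
So the index is 7, and the number of factors is 7 + 1 = 8.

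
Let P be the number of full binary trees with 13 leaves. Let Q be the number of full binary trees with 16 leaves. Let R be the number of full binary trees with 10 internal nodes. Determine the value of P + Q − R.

9886061

Full binary trees with 13 leaves have 13−1 = 12 internal nodes, so there are C_12 of them. So P = C_12 = 208012.
Full binary trees with 16 leaves have 16−1 = 15 internal nodes, so there are C_15 of them. So Q = C_15 = 9694845.
Full binary trees with n internal nodes are counted by C_n; here n = 10. So R = C_10 = 16796.
P + Q − R = 208012 + 9694845 − 16796 = 9886061.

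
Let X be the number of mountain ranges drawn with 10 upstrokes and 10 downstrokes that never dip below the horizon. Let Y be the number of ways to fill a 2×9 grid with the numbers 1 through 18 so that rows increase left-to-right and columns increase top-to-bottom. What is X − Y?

Paths of 10 up- and 10 down-steps that never dip below the axis are Dyck paths; their count is C_10. So X = C_10 = 16796.
By the hook-length formula (or a Dyck-path bijection), SYT of shape 2×9 number C_9. So Y = C_9 = 4862.
X − Y = 16796 − 4862 = 11934.

11934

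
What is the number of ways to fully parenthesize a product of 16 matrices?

9694845

Ways to associate a product of 16 factors correspond to binary trees on 16 leaves, so the count is C_15.
C_15 = C(30,15)/16 = 155117520/16 = 9694845.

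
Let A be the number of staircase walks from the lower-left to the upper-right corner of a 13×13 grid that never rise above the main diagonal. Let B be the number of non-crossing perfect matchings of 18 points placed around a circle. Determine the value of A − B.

738038

Monotone paths in an n×n grid that stay weakly below the diagonal are counted by C_n; here n = 13. So A = C_13 = 742900.
Non-crossing perfect matchings of 2n points on a circle are counted by C_n; with 18 points, n = 9. So B = C_9 = 4862.
A − B = 742900 − 4862 = 738038.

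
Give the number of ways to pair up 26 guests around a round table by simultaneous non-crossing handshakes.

742900

With 26 = 2·13 people, non-crossing handshake pairings are non-crossing perfect matchings on a circle, counted by C_13.
C_13 = 742900.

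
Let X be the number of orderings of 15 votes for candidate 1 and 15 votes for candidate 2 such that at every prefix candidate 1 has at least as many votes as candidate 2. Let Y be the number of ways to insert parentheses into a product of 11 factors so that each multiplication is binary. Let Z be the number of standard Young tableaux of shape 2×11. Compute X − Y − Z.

Reading a vote for the leader as '(' and for the other as ')' turns such a sequence into a balanced string of 15 pairs, so the count is C_15. So X = C_15 = 9694845.
Ways to associate a product of 11 factors correspond to binary trees on 11 leaves, so the count is C_10. So Y = C_10 = 16796.
By the hook-length formula (or a Dyck-path bijection), SYT of shape 2×11 number C_11. So Z = C_11 = 58786.
X − Y − Z = 9694845 − 16796 − 58786 = 9619263.

9619263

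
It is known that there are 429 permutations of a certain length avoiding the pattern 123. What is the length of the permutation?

7

Permutations of [n] avoiding a fixed length-3 pattern are counted by C_n, and C_7 = 429.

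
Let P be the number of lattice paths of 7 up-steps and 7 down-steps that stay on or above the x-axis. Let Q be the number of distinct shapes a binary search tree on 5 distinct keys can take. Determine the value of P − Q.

Paths of 7 up- and 7 down-steps that never dip below the axis are Dyck paths; their count is C_7. So P = C_7 = 429.
Binary trees (left/right distinguished) on n nodes are counted by C_n; here n = 5. So Q = C_5 = 42.
P − Q = 429 − 42 = 387.

387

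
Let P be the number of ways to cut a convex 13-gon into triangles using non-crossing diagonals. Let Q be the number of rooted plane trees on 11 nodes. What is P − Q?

Triangulations of a convex m-gon are counted by C_{m−2}; with m = 13 this is C_11. So P = C_11 = 58786.
Rooted ordered (plane) trees on m nodes have m−1 edges and are counted by C_{m−1}; m = 11 gives C_10. So Q = C_10 = 16796.
P − Q = 58786 − 16796 = 41990.

41990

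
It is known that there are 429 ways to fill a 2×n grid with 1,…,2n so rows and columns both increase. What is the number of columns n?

Standard Young tableaux of shape 2×n are counted by C_n; 429 = C_7.

7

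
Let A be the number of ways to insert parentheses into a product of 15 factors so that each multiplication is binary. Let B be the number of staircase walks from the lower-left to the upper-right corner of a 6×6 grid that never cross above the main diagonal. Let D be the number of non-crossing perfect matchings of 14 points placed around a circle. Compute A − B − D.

2673879

Parenthesizations of m factors correspond to full binary trees with m leaves, counted by C_{m−1}; m = 15 gives C_14. So A = C_14 = 2674440.
Monotone paths in an n×n grid that stay weakly below the diagonal are counted by C_n; here n = 6. So B = C_6 = 132.
Pairing 14 circle points by 7 non-crossing chords gives C_7 matchings. So D = C_7 = 429.
A − B − D = 2674440 − 132 − 429 = 2673879.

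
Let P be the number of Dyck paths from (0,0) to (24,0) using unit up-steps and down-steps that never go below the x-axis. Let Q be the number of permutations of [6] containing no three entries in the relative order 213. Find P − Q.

207880

A Dyck path with 12 up-steps and 12 down-steps has semilength 12, so there are C_12 of them. So P = C_12 = 208012.
For any fixed pattern of length 3, the pattern-avoiding permutations of [6] number C_6. So Q = C_6 = 132.
P − Q = 208012 − 132 = 207880.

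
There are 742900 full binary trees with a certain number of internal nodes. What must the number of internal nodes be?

Full binary trees with n internal nodes are counted by C_n; 742900 = C_13.

13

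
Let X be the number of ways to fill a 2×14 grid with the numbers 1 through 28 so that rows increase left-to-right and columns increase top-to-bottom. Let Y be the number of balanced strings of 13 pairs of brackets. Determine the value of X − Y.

Standard Young tableaux of shape 2×n are counted by C_n; here n = 14. So X = C_14 = 2674440.
Balanced strings of n pairs of brackets are counted by C_n; here n = 13. So Y = C_13 = 742900.
X − Y = 2674440 − 742900 = 1931540.

1931540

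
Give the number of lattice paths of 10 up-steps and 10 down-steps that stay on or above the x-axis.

16796

Paths of 10 up- and 10 down-steps that never dip below the axis are Dyck paths; their count is C_10.
C_10 = C(20,10)/11 = 184756/11 = 16796.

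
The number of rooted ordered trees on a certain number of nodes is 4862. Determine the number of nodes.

10

Rooted ordered trees on m nodes are counted by C_{m−1}. Since C_9 = 4862, the index is 9.
So the index is 9, and the number of nodes is 9 + 1 = 10.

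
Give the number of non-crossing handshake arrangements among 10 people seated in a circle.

Non-crossing handshake pairings of 2n people are counted by C_n; 10 people gives n = 5.
C_5 = C_4 · 2(2·4+1)/(4+2) = 14 · 18/6 = 42.

42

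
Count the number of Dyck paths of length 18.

Paths of 9 up- and 9 down-steps that never dip below the axis are Dyck paths; their count is C_9.
C_9 = 4862.

4862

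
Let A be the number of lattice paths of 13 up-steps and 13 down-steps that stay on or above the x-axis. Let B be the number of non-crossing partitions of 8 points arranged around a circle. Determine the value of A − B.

A Dyck path with 13 up-steps and 13 down-steps has semilength 13, so there are C_13 of them. So A = C_13 = 742900.
Non-crossing partitions of an n-element set are counted by C_n; here n = 8. So B = C_8 = 1430.
A − B = 742900 − 1430 = 741470.

741470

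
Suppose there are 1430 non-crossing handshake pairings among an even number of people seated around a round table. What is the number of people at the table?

Non-crossing handshake pairings of 2n people are counted by C_n, and C_8 = 1430.
So n = 8, and there are 2n = 16 people.

16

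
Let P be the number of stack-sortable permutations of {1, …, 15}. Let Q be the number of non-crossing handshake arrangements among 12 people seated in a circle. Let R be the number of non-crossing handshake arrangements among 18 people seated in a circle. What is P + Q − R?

Stack-sortable permutations are exactly the 231-avoiding ones, counted by C_n; here n = 15. So P = C_15 = 9694845.
With 12 = 2·6 people, non-crossing handshake pairings are non-crossing perfect matchings on a circle, counted by C_6. So Q = C_6 = 132.
With 18 = 2·9 people, non-crossing handshake pairings are non-crossing perfect matchings on a circle, counted by C_9. So R = C_9 = 4862.
P + Q − R = 9694845 + 132 − 4862 = 9690115.

9690115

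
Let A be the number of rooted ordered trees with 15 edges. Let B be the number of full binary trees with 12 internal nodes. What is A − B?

Rooted ordered trees with n edges are counted by C_n; here n = 15. So A = C_15 = 9694845.
The number of full binary trees on 12 internal nodes is the Catalan number C_12. So B = C_12 = 208012.
A − B = 9694845 − 208012 = 9486833.

9486833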